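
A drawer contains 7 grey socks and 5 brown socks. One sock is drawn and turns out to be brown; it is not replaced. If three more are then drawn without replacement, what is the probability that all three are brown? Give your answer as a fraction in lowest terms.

4/165

After the first draw, 4 of the remaining 11 socks are brown.
P = 4/11 × 3/10 × 2/9 = 24/990 = 4/165.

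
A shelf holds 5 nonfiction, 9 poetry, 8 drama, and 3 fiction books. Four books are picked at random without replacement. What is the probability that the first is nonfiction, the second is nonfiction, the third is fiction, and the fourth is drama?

Chain rule:
P = 5/25 × 4/24 × 3/23 × 8/22 = 480/303600 = 2/1265.

2/1265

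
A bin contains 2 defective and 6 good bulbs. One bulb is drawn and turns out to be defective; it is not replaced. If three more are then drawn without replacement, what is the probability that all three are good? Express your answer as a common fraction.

After the first draw, 6 of the remaining 7 bulbs are good.
P = 6/7 × 5/6 × 4/5 = 120/210 = 4/7.

4/7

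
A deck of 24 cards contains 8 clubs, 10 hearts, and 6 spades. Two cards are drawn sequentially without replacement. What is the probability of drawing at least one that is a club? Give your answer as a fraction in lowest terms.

P(no clubs) = 16/24 × 15/23 = 240/552 = 10/23.
P(at least one) = 1 − 10/23 = 13/23.

13/23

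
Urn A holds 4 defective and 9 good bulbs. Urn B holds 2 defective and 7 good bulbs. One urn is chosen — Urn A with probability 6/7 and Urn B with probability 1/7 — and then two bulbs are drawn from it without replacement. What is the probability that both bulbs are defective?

From Urn A: P(both defective) = (4/13)(3/12) = 1/13.
From Urn B: P(both defective) = (2/9)(1/8) = 1/36.
Total probability = (6/7)(1/13) + (1/7)(1/36) = 229/3276.

229/3276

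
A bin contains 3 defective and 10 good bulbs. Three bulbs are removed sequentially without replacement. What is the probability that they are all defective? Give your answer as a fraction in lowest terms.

P(all defective) = 3/13 × 2/12 × 1/11 = 6/1716 = 1/286.

1/286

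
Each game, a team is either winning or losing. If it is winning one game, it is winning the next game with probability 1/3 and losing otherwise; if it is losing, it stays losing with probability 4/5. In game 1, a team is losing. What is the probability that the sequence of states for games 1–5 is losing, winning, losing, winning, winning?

Game 1 is given. For each transition, use the conditional probability from the current state:
P(winning | losing) = 1/5; P(losing | winning) = 2/3; P(winning | losing) = 1/5; P(winning | winning) = 1/3.
P = 1/5 × 2/3 × 1/5 × 1/3 = 2/225.

2/225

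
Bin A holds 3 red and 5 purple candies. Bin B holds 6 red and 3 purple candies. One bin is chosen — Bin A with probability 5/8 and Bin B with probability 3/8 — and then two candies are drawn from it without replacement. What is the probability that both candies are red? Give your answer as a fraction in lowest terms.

25/112

From Bin A: P(both red) = (3/8)(2/7) = 3/28.
From Bin B: P(both red) = (6/9)(5/8) = 5/12.
Total probability = (5/8)(3/28) + (3/8)(5/12) = 25/112.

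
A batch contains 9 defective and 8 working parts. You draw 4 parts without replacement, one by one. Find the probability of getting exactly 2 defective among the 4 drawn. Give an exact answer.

36/85

One ordering (defective drawn first) has probability 9/17 × 8/16 × 8/15 × 7/14 = 4032/57120 = 6/85.
There are C(4,2) = 6 such orderings, each equally likely, so P = 6 × 6/85 = 36/85.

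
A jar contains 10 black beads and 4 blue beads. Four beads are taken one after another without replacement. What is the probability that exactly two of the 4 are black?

270/1001

One ordering (black drawn first) has probability 10/14 × 9/13 × 4/12 × 3/11 = 1080/24024 = 45/1001.
There are C(4,2) = 6 such orderings, each equally likely, so P = 6 × 45/1001 = 270/1001.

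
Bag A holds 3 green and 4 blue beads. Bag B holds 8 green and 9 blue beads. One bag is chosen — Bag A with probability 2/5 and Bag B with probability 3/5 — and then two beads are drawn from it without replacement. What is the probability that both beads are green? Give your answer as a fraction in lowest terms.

From Bag A: P(both green) = (3/7)(2/6) = 1/7.
From Bag B: P(both green) = (8/17)(7/16) = 7/34.
Total probability = (2/5)(1/7) + (3/5)(7/34) = 43/238.

43/238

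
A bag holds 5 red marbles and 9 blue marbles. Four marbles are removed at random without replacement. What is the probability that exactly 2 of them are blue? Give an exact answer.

360/1001

One ordering (blue drawn first) has probability 9/14 × 8/13 × 5/12 × 4/11 = 1440/24024 = 60/1001.
There are C(4,2) = 6 such orderings, each equally likely, so P = 6 × 60/1001 = 360/1001.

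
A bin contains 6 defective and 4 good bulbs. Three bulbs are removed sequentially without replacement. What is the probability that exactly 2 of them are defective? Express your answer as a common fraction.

One ordering (defective drawn first) has probability 6/10 × 5/9 × 4/8 = 120/720 = 1/6.
There are C(3,2) = 3 such orderings, each equally likely, so P = 3 × 1/6 = 1/2.

1/2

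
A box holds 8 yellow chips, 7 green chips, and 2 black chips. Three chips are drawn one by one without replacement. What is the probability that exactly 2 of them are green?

One ordering (green drawn first) has probability 7/17 × 6/16 × 10/15 = 420/4080 = 7/68.
There are C(3,2) = 3 such orderings, each equally likely, so P = 3 × 7/68 = 21/68.

21/68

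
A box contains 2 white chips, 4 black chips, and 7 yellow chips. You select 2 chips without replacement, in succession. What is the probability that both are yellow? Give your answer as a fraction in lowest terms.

7/26

P(every draw is yellow) = 7/13 × 6/12 = 42/156 = 7/26.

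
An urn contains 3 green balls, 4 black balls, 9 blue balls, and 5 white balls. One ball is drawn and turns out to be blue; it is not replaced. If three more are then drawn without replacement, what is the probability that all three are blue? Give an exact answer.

After the first draw, 8 of the remaining 20 balls are blue.
P = 8/20 × 7/19 × 6/18 = 336/6840 = 14/285.

14/285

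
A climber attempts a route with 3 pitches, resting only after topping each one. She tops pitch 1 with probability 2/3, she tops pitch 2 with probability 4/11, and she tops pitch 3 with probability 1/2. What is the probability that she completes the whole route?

The events are sequential, so multiply the conditional probabilities:
P = 2/3 × 4/11 × 1/2 = 8/66 = 4/33.

4/33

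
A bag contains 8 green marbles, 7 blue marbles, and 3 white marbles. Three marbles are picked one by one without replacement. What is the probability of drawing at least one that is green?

P(no green) = 10/18 × 9/17 × 8/16 = 720/4896 = 5/34.
P(at least one) = 1 − 5/34 = 29/34.

29/34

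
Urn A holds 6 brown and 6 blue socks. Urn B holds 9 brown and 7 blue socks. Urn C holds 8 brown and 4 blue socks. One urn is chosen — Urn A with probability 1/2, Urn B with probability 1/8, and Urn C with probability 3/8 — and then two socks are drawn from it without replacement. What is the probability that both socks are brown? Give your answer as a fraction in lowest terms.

From Urn A: P(both brown) = (6/12)(5/11) = 5/22.
From Urn B: P(both brown) = (9/16)(8/15) = 3/10.
From Urn C: P(both brown) = (8/12)(7/11) = 14/33.
Total probability = (1/2)(5/22) + (1/8)(3/10) + (3/8)(14/33) = 273/880.

273/880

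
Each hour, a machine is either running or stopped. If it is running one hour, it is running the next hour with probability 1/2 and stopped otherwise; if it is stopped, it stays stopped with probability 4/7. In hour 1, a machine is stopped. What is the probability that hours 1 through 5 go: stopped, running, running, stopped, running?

9/196

Hour 1 is given. For each transition, use the conditional probability from the current state:
P(running | stopped) = 3/7; P(running | running) = 1/2; P(stopped | running) = 1/2; P(running | stopped) = 3/7.
P = 3/7 × 1/2 × 1/2 × 3/7 = 9/196.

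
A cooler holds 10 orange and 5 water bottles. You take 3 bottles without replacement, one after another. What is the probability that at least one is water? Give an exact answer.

P(no water) = 10/15 × 9/14 × 8/13 = 720/2730 = 24/91.
P(at least one) = 1 − 24/91 = 67/91.

67/91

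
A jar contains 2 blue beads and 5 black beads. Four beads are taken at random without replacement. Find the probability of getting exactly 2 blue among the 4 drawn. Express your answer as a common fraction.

One ordering (blue drawn first) has probability 2/7 × 1/6 × 5/5 × 4/4 = 40/840 = 1/21.
There are C(4,2) = 6 such orderings, each equally likely, so P = 6 × 1/21 = 2/7.

2/7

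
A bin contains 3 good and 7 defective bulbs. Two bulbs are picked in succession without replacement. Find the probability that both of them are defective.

7/15

P(all defective) = 7/10 × 6/9 = 42/90 = 7/15.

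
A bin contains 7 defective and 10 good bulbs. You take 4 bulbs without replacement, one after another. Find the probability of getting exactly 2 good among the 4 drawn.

One ordering (good drawn first) has probability 10/17 × 9/16 × 7/15 × 6/14 = 3780/57120 = 9/136.
There are C(4,2) = 6 such orderings, each equally likely, so P = 6 × 9/136 = 27/68.

27/68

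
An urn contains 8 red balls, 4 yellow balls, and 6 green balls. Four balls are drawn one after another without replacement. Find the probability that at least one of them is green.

P(no green) = 12/18 × 11/17 × 10/16 × 9/15 = 11880/73440 = 11/68.
P(at least one) = 1 − 11/68 = 57/68.

57/68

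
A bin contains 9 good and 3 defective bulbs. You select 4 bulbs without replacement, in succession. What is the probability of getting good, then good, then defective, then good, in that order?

Chain rule:
P = 9/12 × 8/11 × 3/10 × 7/9 = 1512/11880 = 7/55.

7/55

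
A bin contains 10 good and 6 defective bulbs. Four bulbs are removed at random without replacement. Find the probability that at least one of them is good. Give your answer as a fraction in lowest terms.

361/364

P(no good) = 6/16 × 5/15 × 4/14 × 3/13 = 360/43680 = 3/364.
P(at least one) = 1 − 3/364 = 361/364.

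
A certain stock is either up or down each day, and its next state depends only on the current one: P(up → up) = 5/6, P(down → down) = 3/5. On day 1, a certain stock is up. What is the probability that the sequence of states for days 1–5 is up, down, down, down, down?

Day 1 is given. For each transition, use the conditional probability from the current state:
P(down | up) = 1/6; P(down | down) = 3/5; P(down | down) = 3/5; P(down | down) = 3/5.
P = 1/6 × 3/5 × 3/5 × 3/5 = 27/750 = 9/250.

9/250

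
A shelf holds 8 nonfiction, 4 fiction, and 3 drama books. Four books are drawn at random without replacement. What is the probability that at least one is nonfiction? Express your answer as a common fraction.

P(no nonfiction) = 7/15 × 6/14 × 5/13 × 4/12 = 840/32760 = 1/39.
P(at least one) = 1 − 1/39 = 38/39.

38/39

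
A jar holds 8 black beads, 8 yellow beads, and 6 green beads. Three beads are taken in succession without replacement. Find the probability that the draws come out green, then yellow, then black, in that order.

Multiply the probability of each draw given the previous ones:
P = 6/22 × 8/21 × 8/20 = 384/9240 = 16/385.

16/385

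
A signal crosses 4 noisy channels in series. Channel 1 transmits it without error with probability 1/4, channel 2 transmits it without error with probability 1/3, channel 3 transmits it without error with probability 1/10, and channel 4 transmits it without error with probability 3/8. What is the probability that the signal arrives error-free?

1/320

Each stage is reached only if all earlier stages succeed, so
P = 1/4 × 1/3 × 1/10 × 3/8 = 3/960 = 1/320.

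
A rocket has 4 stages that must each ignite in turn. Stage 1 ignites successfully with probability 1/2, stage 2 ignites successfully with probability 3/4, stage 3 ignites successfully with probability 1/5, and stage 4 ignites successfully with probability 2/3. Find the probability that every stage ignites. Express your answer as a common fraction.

1/20

The events are sequential, so multiply the conditional probabilities:
P = 1/2 × 3/4 × 1/5 × 2/3 = 6/120 = 1/20.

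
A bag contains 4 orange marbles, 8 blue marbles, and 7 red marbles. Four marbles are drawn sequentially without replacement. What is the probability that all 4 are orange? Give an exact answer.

P = 4/19 × 3/18 × 2/17 × 1/16 = 24/93024 = 1/3876.

1/3876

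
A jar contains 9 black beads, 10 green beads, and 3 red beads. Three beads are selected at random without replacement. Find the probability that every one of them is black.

3/55

P = 9/22 × 8/21 × 7/20 = 504/9240 = 3/55.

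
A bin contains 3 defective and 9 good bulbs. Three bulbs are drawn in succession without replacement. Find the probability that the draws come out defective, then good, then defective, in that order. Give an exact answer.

9/220

Each draw changes the counts, so multiply the conditional probabilities along the sequence:
P = 3/12 × 9/11 × 2/10 = 54/1320 = 9/220.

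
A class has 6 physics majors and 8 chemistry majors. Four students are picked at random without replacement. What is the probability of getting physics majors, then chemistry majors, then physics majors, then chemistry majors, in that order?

Chain rule:
P = 6/14 × 8/13 × 5/12 × 7/11 = 1680/24024 = 10/143.

10/143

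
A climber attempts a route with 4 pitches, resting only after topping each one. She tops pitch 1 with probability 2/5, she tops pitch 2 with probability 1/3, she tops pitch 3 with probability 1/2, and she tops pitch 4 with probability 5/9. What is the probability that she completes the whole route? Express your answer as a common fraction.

The events are sequential, so multiply the conditional probabilities:
P = 2/5 × 1/3 × 1/2 × 5/9 = 10/270 = 1/27.

1/27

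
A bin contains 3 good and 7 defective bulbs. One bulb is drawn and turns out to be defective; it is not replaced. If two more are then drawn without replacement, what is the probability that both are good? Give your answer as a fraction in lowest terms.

1/12

With the first bulb removed, 3 good remain out of 9.
P = 3/9 × 2/8 = 6/72 = 1/12.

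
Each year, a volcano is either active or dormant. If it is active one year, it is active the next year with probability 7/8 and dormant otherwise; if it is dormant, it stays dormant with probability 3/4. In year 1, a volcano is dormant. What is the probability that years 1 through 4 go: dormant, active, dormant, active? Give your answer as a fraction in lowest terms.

1/128

Year 1 is given. For each transition, use the conditional probability from the current state:
P(active | dormant) = 1/4; P(dormant | active) = 1/8; P(active | dormant) = 1/4.
P = 1/4 × 1/8 × 1/4 = 1/128.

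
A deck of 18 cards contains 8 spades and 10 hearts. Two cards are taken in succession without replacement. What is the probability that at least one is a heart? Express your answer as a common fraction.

125/153

P(no hearts) = 8/18 × 7/17 = 56/306 = 28/153.
P(at least one) = 1 − 28/153 = 125/153.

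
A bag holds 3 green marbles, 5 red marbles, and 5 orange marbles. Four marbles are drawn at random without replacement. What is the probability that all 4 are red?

1/143

P(all red) = 5/13 × 4/12 × 3/11 × 2/10 = 120/17160 = 1/143.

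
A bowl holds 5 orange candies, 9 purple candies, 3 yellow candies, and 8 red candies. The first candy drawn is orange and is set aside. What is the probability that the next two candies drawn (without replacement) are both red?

After the first draw, 8 of the remaining 24 candies are red.
P = 8/24 × 7/23 = 56/552 = 7/69.

7/69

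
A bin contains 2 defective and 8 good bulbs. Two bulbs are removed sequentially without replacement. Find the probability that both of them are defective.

1/45

P(all defective) = 2/10 × 1/9 = 2/90 = 1/45.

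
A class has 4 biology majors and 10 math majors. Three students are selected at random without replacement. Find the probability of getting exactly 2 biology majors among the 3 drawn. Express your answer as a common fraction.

One ordering (biology majors drawn first) has probability 4/14 × 3/13 × 10/12 = 120/2184 = 5/91.
There are C(3,2) = 3 such orderings, each equally likely, so P = 3 × 5/91 = 15/91.

15/91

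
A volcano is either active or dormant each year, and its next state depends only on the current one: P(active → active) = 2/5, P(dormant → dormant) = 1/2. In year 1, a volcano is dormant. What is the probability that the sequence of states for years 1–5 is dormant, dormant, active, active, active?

Year 1 is given. For each transition, use the conditional probability from the current state:
P(dormant | dormant) = 1/2; P(active | dormant) = 1/2; P(active | active) = 2/5; P(active | active) = 2/5.
P = 1/2 × 1/2 × 2/5 × 2/5 = 4/100 = 1/25.

1/25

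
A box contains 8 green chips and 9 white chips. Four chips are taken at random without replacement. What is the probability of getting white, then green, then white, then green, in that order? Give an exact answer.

6/85

Each draw changes the counts, so multiply the conditional probabilities along the sequence:
P = 9/17 × 8/16 × 8/15 × 7/14 = 4032/57120 = 6/85.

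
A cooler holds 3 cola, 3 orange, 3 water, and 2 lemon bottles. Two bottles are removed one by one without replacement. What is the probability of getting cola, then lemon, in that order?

Each draw changes the counts, so multiply the conditional probabilities along the sequence:
P = 3/11 × 2/10 = 6/110 = 3/55.

3/55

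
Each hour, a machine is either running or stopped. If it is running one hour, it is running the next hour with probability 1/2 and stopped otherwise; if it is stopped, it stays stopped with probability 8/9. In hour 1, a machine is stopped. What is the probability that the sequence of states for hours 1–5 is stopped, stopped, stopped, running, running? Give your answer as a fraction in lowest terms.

32/729

Hour 1 is given. For each transition, use the conditional probability from the current state:
P(stopped | stopped) = 8/9; P(stopped | stopped) = 8/9; P(running | stopped) = 1/9; P(running | running) = 1/2.
P = 8/9 × 8/9 × 1/9 × 1/2 = 64/1458 = 32/729.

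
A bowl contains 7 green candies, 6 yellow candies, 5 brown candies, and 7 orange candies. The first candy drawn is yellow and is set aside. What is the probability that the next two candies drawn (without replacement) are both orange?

With the first candy removed, 7 orange remain out of 24.
P = 7/24 × 6/23 = 42/552 = 7/92.

7/92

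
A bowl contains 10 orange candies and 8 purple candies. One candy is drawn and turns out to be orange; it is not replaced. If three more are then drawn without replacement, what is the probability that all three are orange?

21/170

After the first draw, 9 of the remaining 17 candies are orange.
P = 9/17 × 8/16 × 7/15 = 504/4080 = 21/170.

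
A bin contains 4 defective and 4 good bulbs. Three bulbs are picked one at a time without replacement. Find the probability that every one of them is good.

1/14

P(every draw is good) = 4/8 × 3/7 × 2/6 = 24/336 = 1/14.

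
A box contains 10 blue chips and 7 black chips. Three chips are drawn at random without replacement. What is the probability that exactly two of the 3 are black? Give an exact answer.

One ordering (black drawn first) has probability 7/17 × 6/16 × 10/15 = 420/4080 = 7/68.
There are C(3,2) = 3 such orderings, each equally likely, so P = 3 × 7/68 = 21/68.

21/68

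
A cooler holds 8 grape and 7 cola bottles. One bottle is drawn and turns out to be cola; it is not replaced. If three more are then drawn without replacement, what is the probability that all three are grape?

With the first bottle removed, 8 grape remain out of 14.
P = 8/14 × 7/13 × 6/12 = 336/2184 = 2/13.

2/13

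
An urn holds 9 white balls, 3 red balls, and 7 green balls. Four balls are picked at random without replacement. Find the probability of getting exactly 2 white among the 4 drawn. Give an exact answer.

One ordering (white drawn first) has probability 9/19 × 8/18 × 10/17 × 9/16 = 6480/93024 = 45/646.
There are C(4,2) = 6 such orderings, each equally likely, so P = 6 × 45/646 = 135/323.

135/323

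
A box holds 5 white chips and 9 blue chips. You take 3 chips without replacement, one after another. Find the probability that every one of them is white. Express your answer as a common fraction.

5/182

P(every draw is white) = 5/14 × 4/13 × 3/12 = 60/2184 = 5/182.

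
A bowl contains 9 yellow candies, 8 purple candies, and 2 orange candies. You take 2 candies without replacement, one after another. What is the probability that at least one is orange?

P(no orange) = 17/19 × 16/18 = 272/342 = 136/171.
P(at least one) = 1 − 136/171 = 35/171.

35/171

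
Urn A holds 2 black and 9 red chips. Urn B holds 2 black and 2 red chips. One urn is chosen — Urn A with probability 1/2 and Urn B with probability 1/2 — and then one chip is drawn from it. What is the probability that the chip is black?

From Urn A: P(black) = 2/11.
From Urn B: P(black) = 2/4.
Total probability = (1/2)(2/11) + (1/2)(2/4) = 15/44.

15/44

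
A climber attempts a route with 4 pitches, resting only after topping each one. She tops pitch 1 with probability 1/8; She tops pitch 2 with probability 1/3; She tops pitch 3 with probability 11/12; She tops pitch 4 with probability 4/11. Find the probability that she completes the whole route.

Each stage is reached only if all earlier stages succeed, so
P = 1/8 × 1/3 × 11/12 × 4/11 = 44/3168 = 1/72.

1/72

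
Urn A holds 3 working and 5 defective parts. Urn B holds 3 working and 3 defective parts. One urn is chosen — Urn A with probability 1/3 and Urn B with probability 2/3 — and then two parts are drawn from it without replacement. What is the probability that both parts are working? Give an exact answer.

71/420

From Urn A: P(both working) = (3/8)(2/7) = 3/28.
From Urn B: P(both working) = (3/6)(2/5) = 1/5.
Total probability = (1/3)(3/28) + (2/3)(1/5) = 71/420.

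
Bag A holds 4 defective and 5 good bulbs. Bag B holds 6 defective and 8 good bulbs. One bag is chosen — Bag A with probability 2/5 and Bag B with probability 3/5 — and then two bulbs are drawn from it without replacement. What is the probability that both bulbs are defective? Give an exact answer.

226/1365

From Bag A: P(both defective) = (4/9)(3/8) = 1/6.
From Bag B: P(both defective) = (6/14)(5/13) = 15/91.
Total probability = (2/5)(1/6) + (3/5)(15/91) = 226/1365.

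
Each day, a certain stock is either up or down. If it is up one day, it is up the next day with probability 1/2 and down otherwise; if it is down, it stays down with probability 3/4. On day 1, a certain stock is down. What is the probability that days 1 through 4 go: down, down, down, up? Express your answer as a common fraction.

Day 1 is given. For each transition, use the conditional probability from the current state:
P(down | down) = 3/4; P(down | down) = 3/4; P(up | down) = 1/4.
P = 3/4 × 3/4 × 1/4 = 9/64.

9/64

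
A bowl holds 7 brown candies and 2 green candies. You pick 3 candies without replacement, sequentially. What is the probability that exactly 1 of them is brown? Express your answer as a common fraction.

1/12

One ordering (brown drawn first) has probability 7/9 × 2/8 × 1/7 = 14/504 = 1/36.
There are C(3,1) = 3 such orderings, each equally likely, so P = 3 × 1/36 = 1/12.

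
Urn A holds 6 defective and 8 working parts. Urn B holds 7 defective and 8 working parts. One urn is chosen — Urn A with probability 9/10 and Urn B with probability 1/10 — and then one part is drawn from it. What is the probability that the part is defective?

227/525

From Urn A: P(defective) = 6/14.
From Urn B: P(defective) = 7/15.
Total probability = (9/10)(6/14) + (1/10)(7/15) = 227/525.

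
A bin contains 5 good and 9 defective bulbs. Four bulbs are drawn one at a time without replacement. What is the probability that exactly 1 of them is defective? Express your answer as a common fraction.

90/1001

One ordering (defective drawn first) has probability 9/14 × 5/13 × 4/12 × 3/11 = 540/24024 = 45/2002.
There are C(4,1) = 4 such orderings, each equally likely, so P = 4 × 45/2002 = 90/1001.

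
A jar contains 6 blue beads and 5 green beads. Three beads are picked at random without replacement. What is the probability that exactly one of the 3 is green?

One ordering (green drawn first) has probability 5/11 × 6/10 × 5/9 = 150/990 = 5/33.
There are C(3,1) = 3 such orderings, each equally likely, so P = 3 × 5/33 = 5/11.

5/11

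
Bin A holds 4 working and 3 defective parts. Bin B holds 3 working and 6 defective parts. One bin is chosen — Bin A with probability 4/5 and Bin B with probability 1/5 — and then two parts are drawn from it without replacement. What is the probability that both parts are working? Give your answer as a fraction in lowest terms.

103/420

From Bin A: P(both working) = (4/7)(3/6) = 2/7.
From Bin B: P(both working) = (3/9)(2/8) = 1/12.
Total probability = (4/5)(2/7) + (1/5)(1/12) = 103/420.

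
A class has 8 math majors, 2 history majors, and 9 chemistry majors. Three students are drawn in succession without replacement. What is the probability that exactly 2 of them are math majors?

308/969

One ordering (math majors drawn first) has probability 8/19 × 7/18 × 11/17 = 616/5814 = 308/2907.
There are C(3,2) = 3 such orderings, each equally likely, so P = 3 × 308/2907 = 308/969.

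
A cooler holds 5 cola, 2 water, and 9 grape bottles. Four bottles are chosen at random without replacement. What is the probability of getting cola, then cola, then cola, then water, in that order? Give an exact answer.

1/364

Each draw changes the counts, so multiply the conditional probabilities along the sequence:
P = 5/16 × 4/15 × 3/14 × 2/13 = 120/43680 = 1/364.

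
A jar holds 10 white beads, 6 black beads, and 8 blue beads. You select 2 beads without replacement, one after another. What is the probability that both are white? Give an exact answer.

P = 10/24 × 9/23 = 90/552 = 15/92.

15/92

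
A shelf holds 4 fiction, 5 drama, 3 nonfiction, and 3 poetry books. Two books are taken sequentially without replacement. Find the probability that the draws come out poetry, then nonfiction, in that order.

Multiply the probability of each draw given the previous ones:
P = 3/15 × 3/14 = 9/210 = 3/70.

3/70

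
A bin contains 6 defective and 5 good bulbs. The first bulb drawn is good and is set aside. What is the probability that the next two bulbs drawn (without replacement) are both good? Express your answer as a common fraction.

2/15

With the first bulb removed, 4 good remain out of 10.
P = 4/10 × 3/9 = 12/90 = 2/15.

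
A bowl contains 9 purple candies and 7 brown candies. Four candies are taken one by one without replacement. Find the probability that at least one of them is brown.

P(no brown) = 9/16 × 8/15 × 7/14 × 6/13 = 3024/43680 = 9/130.
P(at least one) = 1 − 9/130 = 121/130.

121/130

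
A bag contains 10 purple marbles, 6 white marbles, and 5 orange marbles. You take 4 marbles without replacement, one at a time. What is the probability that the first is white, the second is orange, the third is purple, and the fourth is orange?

10/1197

Chain rule:
P = 6/21 × 5/20 × 10/19 × 4/18 = 1200/143640 = 10/1197.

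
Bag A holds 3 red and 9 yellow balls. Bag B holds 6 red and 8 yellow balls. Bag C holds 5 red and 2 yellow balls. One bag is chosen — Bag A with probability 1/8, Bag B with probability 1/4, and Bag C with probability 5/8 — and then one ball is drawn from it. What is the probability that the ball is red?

131/224

From Bag A: P(red) = 3/12.
From Bag B: P(red) = 6/14.
From Bag C: P(red) = 5/7.
Total probability = (1/8)(3/12) + (1/4)(6/14) + (5/8)(5/7) = 131/224.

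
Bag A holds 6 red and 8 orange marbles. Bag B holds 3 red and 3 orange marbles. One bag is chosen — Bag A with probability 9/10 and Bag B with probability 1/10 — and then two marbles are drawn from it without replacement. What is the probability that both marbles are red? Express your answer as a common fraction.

From Bag A: P(both red) = (6/14)(5/13) = 15/91.
From Bag B: P(both red) = (3/6)(2/5) = 1/5.
Total probability = (9/10)(15/91) + (1/10)(1/5) = 383/2275.

383/2275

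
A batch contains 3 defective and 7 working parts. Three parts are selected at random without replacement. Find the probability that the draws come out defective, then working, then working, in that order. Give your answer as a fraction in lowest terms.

Each draw changes the counts, so multiply the conditional probabilities along the sequence:
P = 3/10 × 7/9 × 6/8 = 126/720 = 7/40.

7/40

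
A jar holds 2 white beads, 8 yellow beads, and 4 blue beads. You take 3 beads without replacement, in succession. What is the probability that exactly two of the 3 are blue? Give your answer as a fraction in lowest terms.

15/91

One ordering (blue drawn first) has probability 4/14 × 3/13 × 10/12 = 120/2184 = 5/91.
There are C(3,2) = 3 such orderings, each equally likely, so P = 3 × 5/91 = 15/91.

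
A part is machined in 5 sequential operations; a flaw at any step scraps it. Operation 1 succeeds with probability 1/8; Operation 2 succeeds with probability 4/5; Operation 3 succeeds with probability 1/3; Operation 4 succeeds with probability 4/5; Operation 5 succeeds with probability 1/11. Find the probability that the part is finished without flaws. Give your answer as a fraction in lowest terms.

2/825

Each stage is reached only if all earlier stages succeed, so
P = 1/8 × 4/5 × 1/3 × 4/5 × 1/11 = 16/6600 = 2/825.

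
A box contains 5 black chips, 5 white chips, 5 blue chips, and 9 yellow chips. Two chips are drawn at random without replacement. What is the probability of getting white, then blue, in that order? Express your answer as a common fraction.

Chain rule:
P = 5/24 × 5/23 = 25/552.

25/552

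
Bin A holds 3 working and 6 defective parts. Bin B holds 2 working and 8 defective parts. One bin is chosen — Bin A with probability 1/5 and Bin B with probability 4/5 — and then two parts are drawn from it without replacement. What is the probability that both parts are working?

From Bin A: P(both working) = (3/9)(2/8) = 1/12.
From Bin B: P(both working) = (2/10)(1/9) = 1/45.
Total probability = (1/5)(1/12) + (4/5)(1/45) = 31/900.

31/900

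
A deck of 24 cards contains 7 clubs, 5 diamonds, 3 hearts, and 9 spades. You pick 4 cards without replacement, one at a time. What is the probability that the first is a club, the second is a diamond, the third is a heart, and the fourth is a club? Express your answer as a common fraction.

5/2024

Each draw changes the counts, so multiply the conditional probabilities along the sequence:
P = 7/24 × 5/23 × 3/22 × 6/21 = 630/255024 = 5/2024.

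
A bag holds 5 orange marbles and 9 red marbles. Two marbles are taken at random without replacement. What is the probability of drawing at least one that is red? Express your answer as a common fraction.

81/91

P(no red) = 5/14 × 4/13 = 20/182 = 10/91.
P(at least one) = 1 − 10/91 = 81/91.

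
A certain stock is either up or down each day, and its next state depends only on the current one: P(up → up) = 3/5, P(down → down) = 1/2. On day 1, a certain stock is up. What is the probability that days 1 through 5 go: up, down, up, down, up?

Day 1 is given. For each transition, use the conditional probability from the current state:
P(down | up) = 2/5; P(up | down) = 1/2; P(down | up) = 2/5; P(up | down) = 1/2.
P = 2/5 × 1/2 × 2/5 × 1/2 = 4/100 = 1/25.

1/25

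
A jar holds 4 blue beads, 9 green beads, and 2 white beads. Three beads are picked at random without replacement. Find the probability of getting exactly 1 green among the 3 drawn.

One ordering (green drawn first) has probability 9/15 × 6/14 × 5/13 = 270/2730 = 9/91.
There are C(3,1) = 3 such orderings, each equally likely, so P = 3 × 9/91 = 27/91.

27/91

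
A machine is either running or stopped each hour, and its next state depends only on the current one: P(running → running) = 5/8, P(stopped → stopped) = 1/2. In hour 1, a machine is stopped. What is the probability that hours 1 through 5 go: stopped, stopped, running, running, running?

Hour 1 is given. For each transition, use the conditional probability from the current state:
P(stopped | stopped) = 1/2; P(running | stopped) = 1/2; P(running | running) = 5/8; P(running | running) = 5/8.
P = 1/2 × 1/2 × 5/8 × 5/8 = 25/256.

25/256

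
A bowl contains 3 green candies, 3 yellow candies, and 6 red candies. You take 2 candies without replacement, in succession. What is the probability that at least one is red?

P(no red) = 6/12 × 5/11 = 30/132 = 5/22.
P(at least one) = 1 − 5/22 = 17/22.

17/22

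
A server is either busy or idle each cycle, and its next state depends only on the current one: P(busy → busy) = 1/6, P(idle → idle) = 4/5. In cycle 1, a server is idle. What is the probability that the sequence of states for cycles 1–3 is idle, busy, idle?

1/6

Cycle 1 is given. For each transition, use the conditional probability from the current state:
P(busy | idle) = 1/5; P(idle | busy) = 5/6.
P = 1/5 × 5/6 = 5/30 = 1/6.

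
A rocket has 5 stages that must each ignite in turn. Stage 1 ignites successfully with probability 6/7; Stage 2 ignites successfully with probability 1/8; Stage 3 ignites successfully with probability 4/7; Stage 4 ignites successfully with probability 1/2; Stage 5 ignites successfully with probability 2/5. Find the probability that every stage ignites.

3/245

Multiplying along the chain,
P = 6/7 × 1/8 × 4/7 × 1/2 × 2/5 = 48/3920 = 3/245.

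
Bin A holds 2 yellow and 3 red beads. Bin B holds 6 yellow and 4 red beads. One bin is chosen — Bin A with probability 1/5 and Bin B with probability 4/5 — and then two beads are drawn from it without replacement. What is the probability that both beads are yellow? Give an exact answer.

43/150

From Bin A: P(both yellow) = (2/5)(1/4) = 1/10.
From Bin B: P(both yellow) = (6/10)(5/9) = 1/3.
Total probability = (1/5)(1/10) + (4/5)(1/3) = 43/150.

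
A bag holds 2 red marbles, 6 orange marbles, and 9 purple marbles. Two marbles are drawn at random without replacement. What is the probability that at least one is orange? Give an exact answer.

81/136

P(no orange) = 11/17 × 10/16 = 110/272 = 55/136.
P(at least one) = 1 − 55/136 = 81/136.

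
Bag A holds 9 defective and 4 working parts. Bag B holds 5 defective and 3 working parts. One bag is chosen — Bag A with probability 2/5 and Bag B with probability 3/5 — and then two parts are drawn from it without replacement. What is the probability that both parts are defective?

363/910

From Bag A: P(both defective) = (9/13)(8/12) = 6/13.
From Bag B: P(both defective) = (5/8)(4/7) = 5/14.
Total probability = (2/5)(6/13) + (3/5)(5/14) = 363/910.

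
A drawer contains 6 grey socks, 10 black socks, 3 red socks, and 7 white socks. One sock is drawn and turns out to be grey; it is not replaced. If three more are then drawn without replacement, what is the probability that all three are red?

1/2300

With the first sock removed, 3 red remain out of 25.
P = 3/25 × 2/24 × 1/23 = 6/13800 = 1/2300.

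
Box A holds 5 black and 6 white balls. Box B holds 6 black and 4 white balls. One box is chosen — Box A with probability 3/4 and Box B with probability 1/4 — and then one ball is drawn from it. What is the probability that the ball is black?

27/55

From Box A: P(black) = 5/11.
From Box B: P(black) = 6/10.
Total probability = (3/4)(5/11) + (1/4)(6/10) = 27/55.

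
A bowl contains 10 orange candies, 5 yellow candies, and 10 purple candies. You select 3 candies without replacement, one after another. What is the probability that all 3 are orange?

6/115

P(all orange) = 10/25 × 9/24 × 8/23 = 720/13800 = 6/115.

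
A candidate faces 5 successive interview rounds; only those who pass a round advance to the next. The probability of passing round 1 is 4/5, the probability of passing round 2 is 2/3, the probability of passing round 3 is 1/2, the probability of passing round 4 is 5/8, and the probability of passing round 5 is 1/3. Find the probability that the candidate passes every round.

Multiplying along the chain,
P = 4/5 × 2/3 × 1/2 × 5/8 × 1/3 = 40/720 = 1/18.

1/18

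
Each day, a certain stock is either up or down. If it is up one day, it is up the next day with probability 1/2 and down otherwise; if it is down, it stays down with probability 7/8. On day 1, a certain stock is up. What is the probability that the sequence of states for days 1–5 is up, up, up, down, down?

7/64

Day 1 is given. For each transition, use the conditional probability from the current state:
P(up | up) = 1/2; P(up | up) = 1/2; P(down | up) = 1/2; P(down | down) = 7/8.
P = 1/2 × 1/2 × 1/2 × 7/8 = 7/64.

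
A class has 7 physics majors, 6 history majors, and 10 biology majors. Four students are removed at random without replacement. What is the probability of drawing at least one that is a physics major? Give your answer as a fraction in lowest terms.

201/253

P(no physics majors) = 16/23 × 15/22 × 14/21 × 13/20 = 43680/212520 = 52/253.
P(at least one) = 1 − 52/253 = 201/253.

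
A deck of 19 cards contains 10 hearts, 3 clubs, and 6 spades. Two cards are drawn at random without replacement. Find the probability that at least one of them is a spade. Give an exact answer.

31/57

P(no spades) = 13/19 × 12/18 = 156/342 = 26/57.
P(at least one) = 1 − 26/57 = 31/57.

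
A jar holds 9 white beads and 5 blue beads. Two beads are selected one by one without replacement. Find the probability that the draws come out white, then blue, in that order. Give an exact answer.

45/182

Chain rule:
P = 9/14 × 5/13 = 45/182.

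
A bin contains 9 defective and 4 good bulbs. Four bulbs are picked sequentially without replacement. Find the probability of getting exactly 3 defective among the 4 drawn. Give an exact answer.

One ordering (defective drawn first) has probability 9/13 × 8/12 × 7/11 × 4/10 = 2016/17160 = 84/715.
There are C(4,3) = 4 such orderings, each equally likely, so P = 4 × 84/715 = 336/715.

336/715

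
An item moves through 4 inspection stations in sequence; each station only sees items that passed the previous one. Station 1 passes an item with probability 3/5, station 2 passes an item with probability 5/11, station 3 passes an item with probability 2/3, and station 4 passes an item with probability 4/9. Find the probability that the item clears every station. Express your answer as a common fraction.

8/99

Each stage is reached only if all earlier stages succeed, so
P = 3/5 × 5/11 × 2/3 × 4/9 = 120/1485 = 8/99.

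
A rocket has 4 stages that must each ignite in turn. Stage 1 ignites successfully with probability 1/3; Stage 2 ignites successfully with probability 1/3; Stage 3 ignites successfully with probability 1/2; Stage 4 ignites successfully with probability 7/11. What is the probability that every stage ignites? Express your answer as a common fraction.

Multiplying along the chain,
P = 1/3 × 1/3 × 1/2 × 7/11 = 7/198.

7/198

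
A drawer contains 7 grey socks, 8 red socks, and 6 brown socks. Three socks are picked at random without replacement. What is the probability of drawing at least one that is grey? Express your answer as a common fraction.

69/95

P(no grey) = 14/21 × 13/20 × 12/19 = 2184/7980 = 26/95.
P(at least one) = 1 − 26/95 = 69/95.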